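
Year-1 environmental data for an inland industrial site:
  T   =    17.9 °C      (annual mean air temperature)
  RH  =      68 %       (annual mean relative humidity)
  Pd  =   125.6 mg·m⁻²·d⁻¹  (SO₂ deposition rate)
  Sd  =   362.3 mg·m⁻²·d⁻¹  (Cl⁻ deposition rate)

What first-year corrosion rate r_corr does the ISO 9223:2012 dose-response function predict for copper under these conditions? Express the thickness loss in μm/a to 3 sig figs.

r_corr = 1.95 μm/a

copper: f(T) = -0.080·(T−10) [T>10 °C] = -0.6320
  SO₂ term: 0.0053·125.6^0.26·exp(0.059·68-0.6320) = 0.5469
  Cl⁻ term: 0.01025·362.3^0.27·exp(0.036·68+0.049·17.9) = 1.399
  sum: 0.5469 + 1.399 → r_corr = 1.946 μm/a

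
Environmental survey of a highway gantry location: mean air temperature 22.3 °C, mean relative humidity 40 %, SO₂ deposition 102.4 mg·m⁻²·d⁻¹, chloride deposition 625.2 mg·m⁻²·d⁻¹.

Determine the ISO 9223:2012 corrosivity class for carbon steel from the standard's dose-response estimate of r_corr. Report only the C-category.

C4

carbon steel: T>10 °C ⇒ hinge -0.054·(22.3−10) = -0.6642
  sulphur-dioxide contribution → 22.51 μm/a
  chloride contribution → 50.44 μm/a
  total first-year rate 72.95 μm/a
ISO 9223 Table 2 (carbon steel): 50 < 72.9 ≤ 80 μm/a ⇒ C4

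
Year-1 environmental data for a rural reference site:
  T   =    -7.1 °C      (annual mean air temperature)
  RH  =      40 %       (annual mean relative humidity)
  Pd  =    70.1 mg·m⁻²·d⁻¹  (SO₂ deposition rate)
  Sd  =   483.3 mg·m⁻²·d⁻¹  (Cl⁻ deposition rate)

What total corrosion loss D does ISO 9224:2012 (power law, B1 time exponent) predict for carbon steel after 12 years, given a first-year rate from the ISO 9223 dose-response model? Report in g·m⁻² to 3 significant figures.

D(12) = 461 g·m⁻²

carbon steel: T≤10 °C ⇒ hinge +0.150·(-7.1−10) = -2.5650
  SO₂ term: 1.77·70.1^0.52·exp(0.02·40-2.5650) = 2.762
  Cl⁻ term: 0.102·483.3^0.62·exp(0.033·40+0.04·-7.1) = 13.27
  sum: 2.762 + 13.27 → r_corr = 16.03 μm/a
Power-law: D(12) = r_corr · 12^0.523
  D(12) = 16.03 × 12^0.523 = 16.03 × 3.668 = 58.79 μm
  Mass loss = 58.79 μm × 7.85 g/cm³ = 461.5 g·m⁻²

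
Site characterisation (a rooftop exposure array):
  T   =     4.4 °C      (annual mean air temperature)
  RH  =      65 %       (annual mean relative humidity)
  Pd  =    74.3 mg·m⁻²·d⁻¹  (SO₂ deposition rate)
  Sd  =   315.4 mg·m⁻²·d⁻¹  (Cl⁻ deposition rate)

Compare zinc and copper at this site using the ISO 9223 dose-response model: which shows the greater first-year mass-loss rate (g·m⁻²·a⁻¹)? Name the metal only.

zinc

zinc: temperature factor f = +0.038·(-5.6) = -0.2128
  SO₂ term: 0.0129·74.3^0.44·exp(0.046·65-0.2128) = 1.38
  Sd branch = 0.0175·Sd^0.57·e^(0.008·RH+0.085·T) = 1.137 μm/a
  r_corr = 1.38 + 1.137 = 2.517 μm/a
  mass loss = 2.517 μm/a × 7.14 g/cm³ = 17.97 g·m⁻²·a⁻¹
copper: f(T) = +0.126·(T−10) [T≤10 °C] = -0.7056
  Pd branch = 0.0053·Pd^0.26·e^(0.059·RH+f) = 0.3714 μm/a
  Cl⁻ term: 0.01025·315.4^0.27·exp(0.036·65+0.049·4.4) = 0.6242
  r_corr = 0.3714 + 0.6242 = 0.9955 μm/a
  mass loss = 0.9955 μm/a × 8.96 g/cm³ = 8.92 g·m⁻²·a⁻¹
Ordering by g·m⁻²·a⁻¹: zinc (18) > copper (8.92)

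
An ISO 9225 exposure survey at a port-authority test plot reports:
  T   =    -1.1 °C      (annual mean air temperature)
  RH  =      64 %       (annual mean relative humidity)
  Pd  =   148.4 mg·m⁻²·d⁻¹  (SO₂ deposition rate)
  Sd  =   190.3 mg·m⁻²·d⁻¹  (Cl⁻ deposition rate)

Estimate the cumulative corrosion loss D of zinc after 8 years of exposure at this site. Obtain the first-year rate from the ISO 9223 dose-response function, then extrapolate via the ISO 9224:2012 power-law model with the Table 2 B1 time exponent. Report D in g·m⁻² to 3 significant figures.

zinc: f(T) = +0.038·(T−10) [T≤10 °C] = -0.4218
  SO₂ term: 0.0129·148.4^0.44·exp(0.046·64-0.4218) = 1.45
  Sd branch = 0.0175·Sd^0.57·e^(0.008·RH+0.085·T) = 0.5297 μm/a
  sum: 1.45 + 0.5297 → r_corr = 1.98 μm/a
ISO 9224: D(t) = r_corr · t^b with b = 0.813 (zinc, B1)
  D(8) = 1.98 × 8^0.813 = 1.98 × 5.423 = 10.74 μm
  Mass loss = 10.74 μm × 7.14 g/cm³ = 76.66 g·m⁻²

D(8) = 76.7 g·m⁻²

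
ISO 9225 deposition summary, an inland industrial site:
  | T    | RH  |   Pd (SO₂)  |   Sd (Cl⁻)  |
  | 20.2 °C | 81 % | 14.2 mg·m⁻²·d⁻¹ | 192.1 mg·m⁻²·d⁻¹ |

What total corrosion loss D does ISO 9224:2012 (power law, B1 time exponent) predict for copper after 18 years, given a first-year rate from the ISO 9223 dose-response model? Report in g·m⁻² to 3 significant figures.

D(18) = 164 g·m⁻²

copper: temperature factor f = -0.080·(10.2) = -0.8160
  SO₂ term: 0.0053·14.2^0.26·exp(0.059·81-0.8160) = 0.5559
  Sd branch = 0.01025·Sd^0.27·e^(0.036·RH+0.049·T) = 2.106 μm/a
  r_corr = 0.5559 + 2.106 = 2.662 μm/a
Long-term exponent b (ISO 9224 Table 2, B1) = 0.667
  D(18) = 2.662 × 18^0.667 = 2.662 × 6.875 = 18.3 μm
  Mass loss = 18.3 μm × 8.96 g/cm³ = 164 g·m⁻²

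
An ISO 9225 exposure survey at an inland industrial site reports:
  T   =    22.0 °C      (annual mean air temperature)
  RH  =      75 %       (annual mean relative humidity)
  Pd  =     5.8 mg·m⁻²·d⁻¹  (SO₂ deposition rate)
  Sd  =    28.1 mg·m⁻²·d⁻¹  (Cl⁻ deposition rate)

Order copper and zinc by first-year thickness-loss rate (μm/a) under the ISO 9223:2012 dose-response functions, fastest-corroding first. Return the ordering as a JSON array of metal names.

copper: T>10 °C ⇒ hinge -0.080·(22.0−10) = -0.9600
  sulphur-dioxide contribution → 0.2677 μm/a
  chloride contribution → 1.103 μm/a
  ⇒ r_corr(copper) = 1.371 μm/a
zinc: temperature factor f = -0.071·(12.0) = -0.8520
  sulphur-dioxide contribution → 0.3757 μm/a
  chloride contribution → 1.385 μm/a
  ⇒ r_corr(zinc) = 1.761 μm/a
Ordering by μm/a: zinc (1.76) > copper (1.37)

["zinc", "copper"]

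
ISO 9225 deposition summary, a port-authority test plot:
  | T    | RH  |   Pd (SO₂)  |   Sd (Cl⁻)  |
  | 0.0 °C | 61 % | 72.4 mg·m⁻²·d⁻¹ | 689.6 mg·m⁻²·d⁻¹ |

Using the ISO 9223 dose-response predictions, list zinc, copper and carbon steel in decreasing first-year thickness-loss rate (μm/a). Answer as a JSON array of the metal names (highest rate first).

["carbon steel", "zinc", "copper"]

zinc: T≤10 °C ⇒ hinge +0.038·(0.0−10) = -0.3800
  sulphur-dioxide contribution → 0.9604 μm/a
  chloride contribution → 1.183 μm/a
  total first-year rate 2.143 μm/a
copper: f(T) = +0.126·(T−10) [T≤10 °C] = -1.2600
  sulphur-dioxide contribution → 0.1673 μm/a
  chloride contribution → 0.5381 μm/a
  total first-year rate 0.7054 μm/a
carbon steel: temperature factor f = +0.150·(-10.0) = -1.5000
  sulphur-dioxide contribution → 12.4 μm/a
  chloride contribution → 43.93 μm/a
  ⇒ r_corr(carbon steel) = 56.33 μm/a
Ordering by μm/a: carbon steel (56.3) > zinc (2.14) > copper (0.705)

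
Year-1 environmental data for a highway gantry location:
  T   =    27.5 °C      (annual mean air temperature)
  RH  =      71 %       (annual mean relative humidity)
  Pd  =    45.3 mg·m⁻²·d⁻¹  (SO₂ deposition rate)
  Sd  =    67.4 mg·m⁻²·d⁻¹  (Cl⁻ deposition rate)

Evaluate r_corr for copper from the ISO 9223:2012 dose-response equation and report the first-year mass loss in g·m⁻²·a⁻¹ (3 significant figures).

r_corr = 16.3 g·m⁻²·a⁻¹

copper: temperature factor f = -0.080·(17.5) = -1.4000
  SO₂ term: 0.0053·45.3^0.26·exp(0.059·71-1.4000) = 0.2323
  Sd branch = 0.01025·Sd^0.27·e^(0.036·RH+0.049·T) = 1.584 μm/a
  sum: 0.2323 + 1.584 → r_corr = 1.816 μm/a
Convert to mass loss: 1.816 μm/a × 8.96 g/cm³ = 16.27 g·m⁻²·a⁻¹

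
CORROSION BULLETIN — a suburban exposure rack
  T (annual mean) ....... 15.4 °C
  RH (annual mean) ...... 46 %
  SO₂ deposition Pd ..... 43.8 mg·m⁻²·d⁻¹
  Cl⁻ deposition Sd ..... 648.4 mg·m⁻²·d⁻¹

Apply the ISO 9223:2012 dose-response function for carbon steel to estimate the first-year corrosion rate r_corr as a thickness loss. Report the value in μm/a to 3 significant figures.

carbon steel: temperature factor f = -0.054·(5.4) = -0.2916
  sulphur-dioxide contribution → 23.68 μm/a
  chloride contribution → 47.72 μm/a
  ⇒ r_corr(carbon steel) = 71.41 μm/a

r_corr = 71.4 μm/a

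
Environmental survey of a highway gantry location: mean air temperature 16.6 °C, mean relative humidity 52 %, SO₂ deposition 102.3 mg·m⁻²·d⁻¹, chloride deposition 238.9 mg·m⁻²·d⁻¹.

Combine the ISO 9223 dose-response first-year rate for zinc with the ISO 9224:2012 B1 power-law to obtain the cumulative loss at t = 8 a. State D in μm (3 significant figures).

zinc: temperature factor f = -0.071·(6.6) = -0.4686
  sulphur-dioxide contribution → 0.6765 μm/a
  chloride contribution → 2.466 μm/a
  total first-year rate 3.143 μm/a
Long-term exponent b (ISO 9224 Table 2, B1) = 0.813
  D(8) = 3.143 × 8^0.813 = 3.143 × 5.423 = 17.04 μm

D(8) = 17.0 μm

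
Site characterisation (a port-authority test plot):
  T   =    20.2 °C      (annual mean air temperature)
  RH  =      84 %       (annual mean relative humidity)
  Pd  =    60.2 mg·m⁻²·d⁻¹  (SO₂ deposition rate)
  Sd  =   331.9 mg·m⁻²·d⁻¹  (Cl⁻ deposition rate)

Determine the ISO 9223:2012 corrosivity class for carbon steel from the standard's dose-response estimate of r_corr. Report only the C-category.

C5

carbon steel: T>10 °C ⇒ hinge -0.054·(20.2−10) = -0.5508
  sulphur-dioxide contribution → 46.11 μm/a
  chloride contribution → 133.8 μm/a
  total first-year rate 179.9 μm/a
180 μm/a falls in (80, 200] for carbon steel → category C5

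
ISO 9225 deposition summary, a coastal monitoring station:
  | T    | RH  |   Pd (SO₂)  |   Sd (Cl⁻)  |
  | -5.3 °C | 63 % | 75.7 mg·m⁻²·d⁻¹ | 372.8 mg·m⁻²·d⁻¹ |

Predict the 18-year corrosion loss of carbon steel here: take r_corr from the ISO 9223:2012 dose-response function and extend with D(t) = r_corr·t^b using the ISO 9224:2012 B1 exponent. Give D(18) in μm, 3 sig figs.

D(18) = 145 μm

carbon steel: f(T) = +0.150·(T−10) [T≤10 °C] = -2.2950
  SO₂ term: 1.77·75.7^0.52·exp(0.02·63-2.2950) = 5.965
  Cl⁻ term: 0.102·372.8^0.62·exp(0.033·63+0.04·-5.3) = 25.93
  sum: 5.965 + 25.93 → r_corr = 31.89 μm/a
Power-law: D(18) = r_corr · 18^0.523
  D(18) = 31.89 × 18^0.523 = 31.89 × 4.534 = 144.6 μm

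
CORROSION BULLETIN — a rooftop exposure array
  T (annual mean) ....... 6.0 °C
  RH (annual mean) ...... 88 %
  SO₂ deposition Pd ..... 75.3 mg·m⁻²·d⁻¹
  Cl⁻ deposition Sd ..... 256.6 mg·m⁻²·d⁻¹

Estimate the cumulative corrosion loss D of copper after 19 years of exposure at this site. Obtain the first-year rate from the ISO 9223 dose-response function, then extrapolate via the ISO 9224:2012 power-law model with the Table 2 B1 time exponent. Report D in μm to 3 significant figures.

copper: f(T) = +0.126·(T−10) [T≤10 °C] = -0.5040
  Pd branch = 0.0053·Pd^0.26·e^(0.059·RH+f) = 1.771 μm/a
  Cl⁻ term: 0.01025·256.6^0.27·exp(0.036·88+0.049·6.0) = 1.461
  r_corr = 1.771 + 1.461 = 3.232 μm/a
Power-law: D(19) = r_corr · 19^0.667
  D(19) = 3.232 × 19^0.667 = 3.232 × 7.127 = 23.04 μm

D(19) = 23.0 μm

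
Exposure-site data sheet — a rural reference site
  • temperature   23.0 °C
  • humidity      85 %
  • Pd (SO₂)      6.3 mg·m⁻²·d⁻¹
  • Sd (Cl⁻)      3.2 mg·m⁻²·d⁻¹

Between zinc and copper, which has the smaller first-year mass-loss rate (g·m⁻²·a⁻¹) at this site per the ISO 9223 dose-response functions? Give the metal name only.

zinc

zinc: f(T) = -0.071·(T−10) [T>10 °C] = -0.9230
  Pd branch = 0.0129·Pd^0.44·e^(0.046·RH+f) = 0.5748 μm/a
  Cl⁻ term: 0.0175·3.2^0.57·exp(0.008·85+0.085·23.0) = 0.4735
  sum: 0.5748 + 0.4735 → r_corr = 1.048 μm/a
  mass loss = 1.048 μm/a × 7.14 g/cm³ = 7.485 g·m⁻²·a⁻¹
copper: temperature factor f = -0.080·(13.0) = -1.0400
  Pd branch = 0.0053·Pd^0.26·e^(0.059·RH+f) = 0.4554 μm/a
  Cl⁻ term: 0.01025·3.2^0.27·exp(0.036·85+0.049·23.0) = 0.9236
  sum: 0.4554 + 0.9236 → r_corr = 1.379 μm/a
  mass loss = 1.379 μm/a × 8.96 g/cm³ = 12.36 g·m⁻²·a⁻¹
Ordering by g·m⁻²·a⁻¹: copper (12.4) > zinc (7.49)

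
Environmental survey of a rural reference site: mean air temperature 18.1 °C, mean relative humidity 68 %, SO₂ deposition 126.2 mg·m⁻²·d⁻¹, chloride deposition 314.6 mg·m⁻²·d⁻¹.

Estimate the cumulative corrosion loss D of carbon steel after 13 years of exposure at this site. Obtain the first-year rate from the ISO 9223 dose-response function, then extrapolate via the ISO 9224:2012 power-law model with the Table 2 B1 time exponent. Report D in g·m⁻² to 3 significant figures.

carbon steel: f(T) = -0.054·(T−10) [T>10 °C] = -0.4374
  Pd branch = 1.77·Pd^0.52·e^(0.02·RH+f) = 55.11 μm/a
  Sd branch = 0.102·Sd^0.62·e^(0.033·RH+0.04·T) = 70.18 μm/a
  sum: 55.11 + 70.18 → r_corr = 125.3 μm/a
Long-term exponent b (ISO 9224 Table 2, B1) = 0.523
  D(13) = 125.3 × 13^0.523 = 125.3 × 3.825 = 479.2 μm
  Mass loss = 479.2 μm × 7.85 g/cm³ = 3761 g·m⁻²

D(13) = 3.76e+03 g·m⁻²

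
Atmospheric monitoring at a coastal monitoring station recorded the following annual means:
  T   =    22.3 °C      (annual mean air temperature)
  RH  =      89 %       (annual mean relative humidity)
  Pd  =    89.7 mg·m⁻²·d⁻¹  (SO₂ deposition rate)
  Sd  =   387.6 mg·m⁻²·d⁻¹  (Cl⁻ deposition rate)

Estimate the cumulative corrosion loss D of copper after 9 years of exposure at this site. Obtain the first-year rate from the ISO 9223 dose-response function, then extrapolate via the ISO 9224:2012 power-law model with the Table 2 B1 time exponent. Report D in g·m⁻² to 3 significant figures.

copper: T>10 °C ⇒ hinge -0.080·(22.3−10) = -0.9840
  sulphur-dioxide contribution → 1.217 μm/a
  chloride contribution → 3.764 μm/a
  ⇒ r_corr(copper) = 4.98 μm/a
Long-term exponent b (ISO 9224 Table 2, B1) = 0.667
  D(9) = 4.98 × 9^0.667 = 4.98 × 4.33 = 21.56 μm
  Mass loss = 21.56 μm × 8.96 g/cm³ = 193.2 g·m⁻²

D(9) = 193 g·m⁻²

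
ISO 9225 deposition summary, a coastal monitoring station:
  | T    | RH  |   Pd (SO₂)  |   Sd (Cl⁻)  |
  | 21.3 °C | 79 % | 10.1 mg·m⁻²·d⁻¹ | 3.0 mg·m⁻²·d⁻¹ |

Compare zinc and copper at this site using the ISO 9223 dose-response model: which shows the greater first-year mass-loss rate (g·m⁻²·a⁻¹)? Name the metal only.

copper

zinc: temperature factor f = -0.071·(11.3) = -0.8023
  Pd branch = 0.0129·Pd^0.44·e^(0.046·RH+f) = 0.6057 μm/a
  Sd branch = 0.0175·Sd^0.57·e^(0.008·RH+0.085·T) = 0.3765 μm/a
  sum: 0.6057 + 0.3765 → r_corr = 0.9822 μm/a
  mass loss = 0.9822 μm/a × 7.14 g/cm³ = 7.013 g·m⁻²·a⁻¹
copper: f(T) = -0.080·(T−10) [T>10 °C] = -0.9040
  Pd branch = 0.0053·Pd^0.26·e^(0.059·RH+f) = 0.414 μm/a
  Sd branch = 0.01025·Sd^0.27·e^(0.036·RH+0.049·T) = 0.6729 μm/a
  sum: 0.414 + 0.6729 → r_corr = 1.087 μm/a
  mass loss = 1.087 μm/a × 8.96 g/cm³ = 9.739 g·m⁻²·a⁻¹
Ordering by g·m⁻²·a⁻¹: copper (9.74) > zinc (7.01)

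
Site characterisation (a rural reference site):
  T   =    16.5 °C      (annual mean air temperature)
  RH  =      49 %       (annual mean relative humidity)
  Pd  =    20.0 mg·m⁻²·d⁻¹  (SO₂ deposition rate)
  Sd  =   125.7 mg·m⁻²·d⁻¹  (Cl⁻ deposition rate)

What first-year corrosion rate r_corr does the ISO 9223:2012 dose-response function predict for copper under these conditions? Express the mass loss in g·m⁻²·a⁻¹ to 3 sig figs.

copper: f(T) = -0.080·(T−10) [T>10 °C] = -0.5200
  Pd branch = 0.0053·Pd^0.26·e^(0.059·RH+f) = 0.1237 μm/a
  Cl⁻ term: 0.01025·125.7^0.27·exp(0.036·49+0.049·16.5) = 0.4952
  r_corr = 0.1237 + 0.4952 = 0.6189 μm/a
Convert to mass loss: 0.6189 μm/a × 8.96 g/cm³ = 5.545 g·m⁻²·a⁻¹

r_corr = 5.54 g·m⁻²·a⁻¹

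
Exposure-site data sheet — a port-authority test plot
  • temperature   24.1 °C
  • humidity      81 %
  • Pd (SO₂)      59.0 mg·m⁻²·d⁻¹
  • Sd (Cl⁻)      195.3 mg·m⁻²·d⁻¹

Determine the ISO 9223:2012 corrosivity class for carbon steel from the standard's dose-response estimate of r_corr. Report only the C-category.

C5

carbon steel: f(T) = -0.054·(T−10) [T>10 °C] = -0.7614
  sulphur-dioxide contribution → 34.81 μm/a
  chloride contribution → 101.9 μm/a
  total first-year rate 136.8 μm/a
137 μm/a falls in (80, 200] for carbon steel → category C5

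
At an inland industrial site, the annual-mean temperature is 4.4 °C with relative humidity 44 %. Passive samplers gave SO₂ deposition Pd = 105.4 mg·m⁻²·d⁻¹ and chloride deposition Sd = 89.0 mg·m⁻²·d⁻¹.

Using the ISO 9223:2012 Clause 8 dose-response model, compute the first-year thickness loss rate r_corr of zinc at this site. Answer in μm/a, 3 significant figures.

r_corr = 1.08 μm/a

zinc: T≤10 °C ⇒ hinge +0.038·(4.4−10) = -0.2128
  SO₂ term: 0.0129·105.4^0.44·exp(0.046·44-0.2128) = 0.6127
  Cl⁻ term: 0.0175·89.0^0.57·exp(0.008·44+0.085·4.4) = 0.4672
  sum: 0.6127 + 0.4672 → r_corr = 1.08 μm/a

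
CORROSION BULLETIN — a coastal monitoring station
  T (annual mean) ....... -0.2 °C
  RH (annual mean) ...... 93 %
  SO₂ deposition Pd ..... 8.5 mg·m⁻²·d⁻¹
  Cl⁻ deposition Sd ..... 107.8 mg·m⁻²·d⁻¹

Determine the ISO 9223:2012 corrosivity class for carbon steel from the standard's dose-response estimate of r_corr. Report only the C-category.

carbon steel: T≤10 °C ⇒ hinge +0.150·(-0.2−10) = -1.5300
  Pd branch = 1.77·Pd^0.52·e^(0.02·RH+f) = 7.492 μm/a
  Cl⁻ term: 0.102·107.8^0.62·exp(0.033·93+0.04·-0.2) = 39.65
  r_corr = 7.492 + 39.65 = 47.14 μm/a
47.1 μm/a falls in (25, 50] for carbon steel → category C3

C3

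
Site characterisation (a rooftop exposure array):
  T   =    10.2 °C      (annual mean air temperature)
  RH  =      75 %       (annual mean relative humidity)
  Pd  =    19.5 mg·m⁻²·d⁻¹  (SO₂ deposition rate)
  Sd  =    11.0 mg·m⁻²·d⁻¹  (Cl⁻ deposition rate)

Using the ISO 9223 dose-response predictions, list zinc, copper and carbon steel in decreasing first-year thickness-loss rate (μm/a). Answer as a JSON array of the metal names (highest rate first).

["carbon steel", "zinc", "copper"]

zinc: f(T) = -0.071·(T−10) [T>10 °C] = -0.0142
  sulphur-dioxide contribution → 1.48 μm/a
  chloride contribution → 0.2977 μm/a
  ⇒ r_corr(zinc) = 1.778 μm/a
copper: f(T) = -0.080·(T−10) [T>10 °C] = -0.0160
  sulphur-dioxide contribution → 0.943 μm/a
  chloride contribution → 0.4803 μm/a
  total first-year rate 1.423 μm/a
carbon steel: f(T) = -0.054·(T−10) [T>10 °C] = -0.0108
  sulphur-dioxide contribution → 36.77 μm/a
  chloride contribution → 8.06 μm/a
  ⇒ r_corr(carbon steel) = 44.83 μm/a
Ordering by μm/a: carbon steel (44.8) > zinc (1.78) > copper (1.42)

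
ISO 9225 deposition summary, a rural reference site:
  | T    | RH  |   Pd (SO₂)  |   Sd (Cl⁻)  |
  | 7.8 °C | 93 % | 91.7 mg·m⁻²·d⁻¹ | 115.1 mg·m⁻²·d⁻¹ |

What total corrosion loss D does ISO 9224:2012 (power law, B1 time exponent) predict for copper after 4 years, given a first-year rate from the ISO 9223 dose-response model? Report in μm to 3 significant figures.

D(4) = 11.8 μm

copper: T≤10 °C ⇒ hinge +0.126·(7.8−10) = -0.2772
  Pd branch = 0.0053·Pd^0.26·e^(0.059·RH+f) = 3.141 μm/a
  Cl⁻ term: 0.01025·115.1^0.27·exp(0.036·93+0.049·7.8) = 1.539
  sum: 3.141 + 1.539 → r_corr = 4.68 μm/a
Long-term exponent b (ISO 9224 Table 2, B1) = 0.667
  D(4) = 4.68 × 4^0.667 = 4.68 × 2.521 = 11.8 μm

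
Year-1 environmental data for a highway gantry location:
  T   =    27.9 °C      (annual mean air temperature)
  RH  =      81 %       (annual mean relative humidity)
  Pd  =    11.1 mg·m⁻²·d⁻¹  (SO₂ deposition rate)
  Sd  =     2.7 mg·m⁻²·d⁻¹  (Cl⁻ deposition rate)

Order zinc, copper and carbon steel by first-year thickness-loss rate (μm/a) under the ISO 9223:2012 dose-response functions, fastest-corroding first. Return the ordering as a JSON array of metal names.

zinc: f(T) = -0.071·(T−10) [T>10 °C] = -1.2709
  Pd branch = 0.0129·Pd^0.44·e^(0.046·RH+f) = 0.4333 μm/a
  Cl⁻ term: 0.0175·2.7^0.57·exp(0.008·81+0.085·27.9) = 0.6313
  r_corr = 0.4333 + 0.6313 = 1.065 μm/a
copper: T>10 °C ⇒ hinge -0.080·(27.9−10) = -1.4320
  Pd branch = 0.0053·Pd^0.26·e^(0.059·RH+f) = 0.2816 μm/a
  Sd branch = 0.01025·Sd^0.27·e^(0.036·RH+0.049·T) = 0.9712 μm/a
  sum: 0.2816 + 0.9712 → r_corr = 1.253 μm/a
carbon steel: temperature factor f = -0.054·(17.9) = -0.9666
  Pd branch = 1.77·Pd^0.52·e^(0.02·RH+f) = 11.89 μm/a
  Cl⁻ term: 0.102·2.7^0.62·exp(0.033·81+0.04·27.9) = 8.348
  r_corr = 11.89 + 8.348 = 20.24 μm/a
Ordering by μm/a: carbon steel (20.2) > copper (1.25) > zinc (1.06)

["carbon steel", "copper", "zinc"]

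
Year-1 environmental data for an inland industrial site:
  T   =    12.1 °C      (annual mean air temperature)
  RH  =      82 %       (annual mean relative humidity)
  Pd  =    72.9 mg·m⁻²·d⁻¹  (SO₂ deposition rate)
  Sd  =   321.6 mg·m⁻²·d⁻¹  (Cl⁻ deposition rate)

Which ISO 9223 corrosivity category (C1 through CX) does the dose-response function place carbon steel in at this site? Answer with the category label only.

carbon steel: f(T) = -0.054·(T−10) [T>10 °C] = -0.1134
  SO₂ term: 1.77·72.9^0.52·exp(0.02·82-0.1134) = 75.79
  Sd branch = 0.102·Sd^0.62·e^(0.033·RH+0.04·T) = 88.83 μm/a
  r_corr = 75.79 + 88.83 = 164.6 μm/a
165 μm/a falls in (80, 200] for carbon steel → category C5

C5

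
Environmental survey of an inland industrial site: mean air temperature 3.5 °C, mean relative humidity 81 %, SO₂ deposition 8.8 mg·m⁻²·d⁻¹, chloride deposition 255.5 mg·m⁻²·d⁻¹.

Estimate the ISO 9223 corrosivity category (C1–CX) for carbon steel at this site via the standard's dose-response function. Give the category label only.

C4

carbon steel: f(T) = +0.150·(T−10) [T≤10 °C] = -0.9750
  sulphur-dioxide contribution → 10.45 μm/a
  chloride contribution → 52.83 μm/a
  ⇒ r_corr(carbon steel) = 63.28 μm/a
63.3 μm/a falls in (50, 80] for carbon steel → category C4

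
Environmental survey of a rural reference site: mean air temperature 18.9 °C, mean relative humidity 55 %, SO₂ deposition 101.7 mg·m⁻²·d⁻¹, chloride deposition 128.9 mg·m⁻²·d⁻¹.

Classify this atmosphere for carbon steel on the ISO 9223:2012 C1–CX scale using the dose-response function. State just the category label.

carbon steel: temperature factor f = -0.054·(8.9) = -0.4806
  sulphur-dioxide contribution → 36.37 μm/a
  chloride contribution → 27.13 μm/a
  total first-year rate 63.51 μm/a
ISO 9223 Table 2 (carbon steel): 50 < 63.5 ≤ 80 μm/a ⇒ C4

C4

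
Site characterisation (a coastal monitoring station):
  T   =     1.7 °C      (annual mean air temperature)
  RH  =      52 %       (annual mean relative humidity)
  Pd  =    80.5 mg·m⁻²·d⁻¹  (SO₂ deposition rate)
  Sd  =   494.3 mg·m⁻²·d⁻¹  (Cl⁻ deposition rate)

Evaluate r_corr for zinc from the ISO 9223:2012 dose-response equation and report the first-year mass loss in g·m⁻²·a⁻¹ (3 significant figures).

r_corr = 12.6 g·m⁻²·a⁻¹

zinc: T≤10 °C ⇒ hinge +0.038·(1.7−10) = -0.3154
  SO₂ term: 0.0129·80.5^0.44·exp(0.046·52-0.3154) = 0.7096
  Sd branch = 0.0175·Sd^0.57·e^(0.008·RH+0.085·T) = 1.052 μm/a
  r_corr = 0.7096 + 1.052 = 1.762 μm/a
Convert to mass loss: 1.762 μm/a × 7.14 g/cm³ = 12.58 g·m⁻²·a⁻¹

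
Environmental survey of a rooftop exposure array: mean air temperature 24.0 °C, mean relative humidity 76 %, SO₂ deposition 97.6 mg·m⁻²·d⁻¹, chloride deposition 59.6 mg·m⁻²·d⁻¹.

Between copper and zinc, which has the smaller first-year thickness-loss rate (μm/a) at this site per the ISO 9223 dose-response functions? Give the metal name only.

copper

copper: temperature factor f = -0.080·(14.0) = -1.1200
  SO₂ term: 0.0053·97.6^0.26·exp(0.059·76-1.1200) = 0.5041
  Sd branch = 0.01025·Sd^0.27·e^(0.036·RH+0.049·T) = 1.545 μm/a
  sum: 0.5041 + 1.545 → r_corr = 2.049 μm/a
zinc: temperature factor f = -0.071·(14.0) = -0.9940
  SO₂ term: 0.0129·97.6^0.44·exp(0.046·76-0.9940) = 1.182
  Sd branch = 0.0175·Sd^0.57·e^(0.008·RH+0.085·T) = 2.541 μm/a
  sum: 1.182 + 2.541 → r_corr = 3.722 μm/a
Ordering by μm/a: zinc (3.72) > copper (2.05)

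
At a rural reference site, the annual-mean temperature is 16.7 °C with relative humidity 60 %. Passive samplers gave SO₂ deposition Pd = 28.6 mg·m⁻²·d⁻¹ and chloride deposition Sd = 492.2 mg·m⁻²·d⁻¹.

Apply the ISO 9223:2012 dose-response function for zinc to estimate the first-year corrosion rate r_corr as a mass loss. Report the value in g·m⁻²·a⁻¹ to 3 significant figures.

r_corr = 32.5 g·m⁻²·a⁻¹

zinc: T>10 °C ⇒ hinge -0.071·(16.7−10) = -0.4757
  SO₂ term: 0.0129·28.6^0.44·exp(0.046·60-0.4757) = 0.5539
  Cl⁻ term: 0.0175·492.2^0.57·exp(0.008·60+0.085·16.7) = 4.004
  sum: 0.5539 + 4.004 → r_corr = 4.558 μm/a
Convert to mass loss: 4.558 μm/a × 7.14 g/cm³ = 32.54 g·m⁻²·a⁻¹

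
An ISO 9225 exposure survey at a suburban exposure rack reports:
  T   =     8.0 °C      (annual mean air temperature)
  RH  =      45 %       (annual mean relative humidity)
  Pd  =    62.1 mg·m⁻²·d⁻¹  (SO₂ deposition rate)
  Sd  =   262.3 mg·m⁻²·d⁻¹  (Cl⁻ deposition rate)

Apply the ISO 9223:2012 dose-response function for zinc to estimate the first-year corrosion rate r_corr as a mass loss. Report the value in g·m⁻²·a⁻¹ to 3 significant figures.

zinc: f(T) = +0.038·(T−10) [T≤10 °C] = -0.0760
  sulphur-dioxide contribution → 0.5828 μm/a
  chloride contribution → 1.184 μm/a
  total first-year rate 1.767 μm/a
Convert to mass loss: 1.767 μm/a × 7.14 g/cm³ = 12.62 g·m⁻²·a⁻¹

r_corr = 12.6 g·m⁻²·a⁻¹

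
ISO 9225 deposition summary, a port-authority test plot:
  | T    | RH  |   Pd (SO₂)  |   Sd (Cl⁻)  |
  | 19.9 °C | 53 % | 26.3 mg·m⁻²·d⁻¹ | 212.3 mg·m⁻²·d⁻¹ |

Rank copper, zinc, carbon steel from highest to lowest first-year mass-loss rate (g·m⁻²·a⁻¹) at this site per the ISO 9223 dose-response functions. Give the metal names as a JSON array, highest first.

copper: T>10 °C ⇒ hinge -0.080·(19.9−10) = -0.7920
  Pd branch = 0.0053·Pd^0.26·e^(0.059·RH+f) = 0.1281 μm/a
  Sd branch = 0.01025·Sd^0.27·e^(0.036·RH+0.049·T) = 0.7782 μm/a
  sum: 0.1281 + 0.7782 → r_corr = 0.9063 μm/a
  mass loss = 0.9063 μm/a × 8.96 g/cm³ = 8.121 g·m⁻²·a⁻¹
zinc: temperature factor f = -0.071·(9.9) = -0.7029
  SO₂ term: 0.0129·26.3^0.44·exp(0.046·53-0.7029) = 0.3083
  Cl⁻ term: 0.0175·212.3^0.57·exp(0.008·53+0.085·19.9) = 3.077
  sum: 0.3083 + 3.077 → r_corr = 3.385 μm/a
  mass loss = 3.385 μm/a × 7.14 g/cm³ = 24.17 g·m⁻²·a⁻¹
carbon steel: temperature factor f = -0.054·(9.9) = -0.5346
  Pd branch = 1.77·Pd^0.52·e^(0.02·RH+f) = 16.39 μm/a
  Cl⁻ term: 0.102·212.3^0.62·exp(0.033·53+0.04·19.9) = 36.02
  sum: 16.39 + 36.02 → r_corr = 52.41 μm/a
  mass loss = 52.41 μm/a × 7.85 g/cm³ = 411.4 g·m⁻²·a⁻¹
Ordering by g·m⁻²·a⁻¹: carbon steel (411) > zinc (24.2) > copper (8.12)

["carbon steel", "zinc", "copper"]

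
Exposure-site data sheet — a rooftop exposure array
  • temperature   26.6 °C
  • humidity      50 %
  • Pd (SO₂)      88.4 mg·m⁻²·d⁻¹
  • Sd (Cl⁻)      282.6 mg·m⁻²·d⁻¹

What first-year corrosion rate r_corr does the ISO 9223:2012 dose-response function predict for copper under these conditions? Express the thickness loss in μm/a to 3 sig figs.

r_corr = 1.13 μm/a

copper: f(T) = -0.080·(T−10) [T>10 °C] = -1.3280
  Pd branch = 0.0053·Pd^0.26·e^(0.059·RH+f) = 0.08606 μm/a
  Sd branch = 0.01025·Sd^0.27·e^(0.036·RH+0.049·T) = 1.048 μm/a
  r_corr = 0.08606 + 1.048 = 1.134 μm/a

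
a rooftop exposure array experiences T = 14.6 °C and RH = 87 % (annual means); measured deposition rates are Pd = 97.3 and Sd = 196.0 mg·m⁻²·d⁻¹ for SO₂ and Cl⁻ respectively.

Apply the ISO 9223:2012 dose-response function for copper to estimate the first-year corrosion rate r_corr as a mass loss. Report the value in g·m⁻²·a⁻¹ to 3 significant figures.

copper: f(T) = -0.080·(T−10) [T>10 °C] = -0.3680
  Pd branch = 0.0053·Pd^0.26·e^(0.059·RH+f) = 2.045 μm/a
  Cl⁻ term: 0.01025·196.0^0.27·exp(0.036·87+0.049·14.6) = 1.998
  sum: 2.045 + 1.998 → r_corr = 4.042 μm/a
Convert to mass loss: 4.042 μm/a × 8.96 g/cm³ = 36.22 g·m⁻²·a⁻¹

r_corr = 36.2 g·m⁻²·a⁻¹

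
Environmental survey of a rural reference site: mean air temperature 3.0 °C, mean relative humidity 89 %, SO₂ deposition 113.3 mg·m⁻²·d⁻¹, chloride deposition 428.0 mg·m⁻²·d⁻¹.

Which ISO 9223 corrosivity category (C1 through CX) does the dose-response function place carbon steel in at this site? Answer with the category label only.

carbon steel: T≤10 °C ⇒ hinge +0.150·(3.0−10) = -1.0500
  sulphur-dioxide contribution → 42.97 μm/a
  chloride contribution → 92.84 μm/a
  ⇒ r_corr(carbon steel) = 135.8 μm/a
ISO 9223 Table 2 (carbon steel): 80 < 136 ≤ 200 μm/a ⇒ C5

C5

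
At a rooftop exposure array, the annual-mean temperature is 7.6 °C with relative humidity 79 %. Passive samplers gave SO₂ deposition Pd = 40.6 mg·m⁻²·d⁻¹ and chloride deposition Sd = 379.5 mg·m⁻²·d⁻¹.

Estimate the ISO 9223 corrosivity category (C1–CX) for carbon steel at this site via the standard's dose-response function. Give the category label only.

carbon steel: T≤10 °C ⇒ hinge +0.150·(7.6−10) = -0.3600
  sulphur-dioxide contribution → 41.14 μm/a
  chloride contribution → 74.46 μm/a
  ⇒ r_corr(carbon steel) = 115.6 μm/a
Category bounds: 80…200 μm/a bracket r_corr ⇒ C5

C5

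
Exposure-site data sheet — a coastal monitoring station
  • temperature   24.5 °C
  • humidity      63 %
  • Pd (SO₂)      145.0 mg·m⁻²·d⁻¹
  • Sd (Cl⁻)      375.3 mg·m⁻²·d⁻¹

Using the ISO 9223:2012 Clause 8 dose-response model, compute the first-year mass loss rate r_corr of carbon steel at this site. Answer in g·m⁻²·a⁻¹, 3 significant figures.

carbon steel: T>10 °C ⇒ hinge -0.054·(24.5−10) = -0.7830
  Pd branch = 1.77·Pd^0.52·e^(0.02·RH+f) = 37.94 μm/a
  Cl⁻ term: 0.102·375.3^0.62·exp(0.033·63+0.04·24.5) = 85.75
  sum: 37.94 + 85.75 → r_corr = 123.7 μm/a
Convert to mass loss: 123.7 μm/a × 7.85 g/cm³ = 970.9 g·m⁻²·a⁻¹

r_corr = 971 g·m⁻²·a⁻¹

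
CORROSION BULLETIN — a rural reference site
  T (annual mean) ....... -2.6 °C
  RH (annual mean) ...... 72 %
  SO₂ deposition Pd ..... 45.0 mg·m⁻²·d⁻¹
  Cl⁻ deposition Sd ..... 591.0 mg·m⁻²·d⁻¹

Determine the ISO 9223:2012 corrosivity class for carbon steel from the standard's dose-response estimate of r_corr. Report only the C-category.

carbon steel: temperature factor f = +0.150·(-12.6) = -1.8900
  Pd branch = 1.77·Pd^0.52·e^(0.02·RH+f) = 8.17 μm/a
  Cl⁻ term: 0.102·591.0^0.62·exp(0.033·72+0.04·-2.6) = 51.73
  r_corr = 8.17 + 51.73 = 59.89 μm/a
59.9 μm/a falls in (50, 80] for carbon steel → category C4

C4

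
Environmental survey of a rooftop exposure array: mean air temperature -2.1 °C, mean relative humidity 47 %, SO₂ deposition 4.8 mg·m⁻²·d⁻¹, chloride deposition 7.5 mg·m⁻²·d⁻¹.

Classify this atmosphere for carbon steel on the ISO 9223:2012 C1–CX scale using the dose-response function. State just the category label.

C2

carbon steel: T≤10 °C ⇒ hinge +0.150·(-2.1−10) = -1.8150
  Pd branch = 1.77·Pd^0.52·e^(0.02·RH+f) = 1.668 μm/a
  Cl⁻ term: 0.102·7.5^0.62·exp(0.033·47+0.04·-2.1) = 1.543
  sum: 1.668 + 1.543 → r_corr = 3.211 μm/a
ISO 9223 Table 2 (carbon steel): 1.3 < 3.21 ≤ 25 μm/a ⇒ C2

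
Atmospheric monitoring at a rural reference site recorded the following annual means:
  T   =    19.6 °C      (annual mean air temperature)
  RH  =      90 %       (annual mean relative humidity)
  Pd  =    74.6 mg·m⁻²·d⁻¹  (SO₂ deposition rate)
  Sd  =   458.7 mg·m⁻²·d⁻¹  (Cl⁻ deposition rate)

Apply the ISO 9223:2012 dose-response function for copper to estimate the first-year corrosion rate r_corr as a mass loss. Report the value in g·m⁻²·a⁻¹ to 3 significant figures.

copper: f(T) = -0.080·(T−10) [T>10 °C] = -0.7680
  SO₂ term: 0.0053·74.6^0.26·exp(0.059·90-0.7680) = 1.527
  Sd branch = 0.01025·Sd^0.27·e^(0.036·RH+0.049·T) = 3.577 μm/a
  r_corr = 1.527 + 3.577 = 5.104 μm/a
Convert to mass loss: 5.104 μm/a × 8.96 g/cm³ = 45.73 g·m⁻²·a⁻¹

r_corr = 45.7 g·m⁻²·a⁻¹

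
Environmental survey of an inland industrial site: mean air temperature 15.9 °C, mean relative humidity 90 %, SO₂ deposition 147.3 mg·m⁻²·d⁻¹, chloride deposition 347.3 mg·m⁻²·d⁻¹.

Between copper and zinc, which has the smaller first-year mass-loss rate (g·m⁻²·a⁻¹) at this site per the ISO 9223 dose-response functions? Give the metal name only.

copper

copper: temperature factor f = -0.080·(5.9) = -0.4720
  Pd branch = 0.0053·Pd^0.26·e^(0.059·RH+f) = 2.45 μm/a
  Sd branch = 0.01025·Sd^0.27·e^(0.036·RH+0.049·T) = 2.768 μm/a
  r_corr = 2.45 + 2.768 = 5.218 μm/a
  mass loss = 5.218 μm/a × 8.96 g/cm³ = 46.75 g·m⁻²·a⁻¹
zinc: f(T) = -0.071·(T−10) [T>10 °C] = -0.4189
  Pd branch = 0.0129·Pd^0.44·e^(0.046·RH+f) = 4.793 μm/a
  Sd branch = 0.0175·Sd^0.57·e^(0.008·RH+0.085·T) = 3.898 μm/a
  r_corr = 4.793 + 3.898 = 8.692 μm/a
  mass loss = 8.692 μm/a × 7.14 g/cm³ = 62.06 g·m⁻²·a⁻¹
Ordering by g·m⁻²·a⁻¹: zinc (62.1) > copper (46.8)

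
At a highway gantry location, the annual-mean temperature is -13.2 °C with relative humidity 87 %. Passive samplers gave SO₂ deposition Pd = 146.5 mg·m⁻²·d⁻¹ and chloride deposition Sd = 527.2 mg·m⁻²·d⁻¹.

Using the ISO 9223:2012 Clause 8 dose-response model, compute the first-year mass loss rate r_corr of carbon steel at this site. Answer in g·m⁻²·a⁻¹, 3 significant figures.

carbon steel: temperature factor f = +0.150·(-23.2) = -3.4800
  SO₂ term: 1.77·146.5^0.52·exp(0.02·87-3.4800) = 4.155
  Sd branch = 0.102·Sd^0.62·e^(0.033·RH+0.04·T) = 51.73 μm/a
  r_corr = 4.155 + 51.73 = 55.89 μm/a
Convert to mass loss: 55.89 μm/a × 7.85 g/cm³ = 438.7 g·m⁻²·a⁻¹

r_corr = 439 g·m⁻²·a⁻¹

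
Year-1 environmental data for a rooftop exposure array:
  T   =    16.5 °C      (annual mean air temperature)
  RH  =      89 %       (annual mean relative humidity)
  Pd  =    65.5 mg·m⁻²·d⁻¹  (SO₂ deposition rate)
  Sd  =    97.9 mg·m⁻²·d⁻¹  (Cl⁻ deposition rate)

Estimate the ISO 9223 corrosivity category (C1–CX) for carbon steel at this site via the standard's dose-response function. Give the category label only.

C5

carbon steel: temperature factor f = -0.054·(6.5) = -0.3510
  SO₂ term: 1.77·65.5^0.52·exp(0.02·89-0.3510) = 65.02
  Cl⁻ term: 0.102·97.9^0.62·exp(0.033·89+0.04·16.5) = 63.83
  r_corr = 65.02 + 63.83 = 128.8 μm/a
129 μm/a falls in (80, 200] for carbon steel → category C5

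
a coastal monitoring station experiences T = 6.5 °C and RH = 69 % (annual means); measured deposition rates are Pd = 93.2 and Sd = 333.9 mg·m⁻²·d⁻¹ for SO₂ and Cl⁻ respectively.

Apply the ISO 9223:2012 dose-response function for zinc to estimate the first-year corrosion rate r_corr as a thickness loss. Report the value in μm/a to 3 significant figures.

zinc: temperature factor f = +0.038·(-3.5) = -0.1330
  Pd branch = 0.0129·Pd^0.44·e^(0.046·RH+f) = 1.985 μm/a
  Sd branch = 0.0175·Sd^0.57·e^(0.008·RH+0.085·T) = 1.449 μm/a
  r_corr = 1.985 + 1.449 = 3.435 μm/a

r_corr = 3.43 μm/a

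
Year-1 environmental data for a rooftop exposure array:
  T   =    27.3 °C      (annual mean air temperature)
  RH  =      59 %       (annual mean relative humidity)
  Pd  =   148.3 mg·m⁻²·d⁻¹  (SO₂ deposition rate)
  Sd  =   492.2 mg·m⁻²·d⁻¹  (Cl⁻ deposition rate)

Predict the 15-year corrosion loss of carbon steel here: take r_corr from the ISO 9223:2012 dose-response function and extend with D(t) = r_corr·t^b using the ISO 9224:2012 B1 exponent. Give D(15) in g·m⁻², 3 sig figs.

D(15) = 4.20e+03 g·m⁻²

carbon steel: T>10 °C ⇒ hinge -0.054·(27.3−10) = -0.9342
  SO₂ term: 1.77·148.3^0.52·exp(0.02·59-0.9342) = 30.46
  Sd branch = 0.102·Sd^0.62·e^(0.033·RH+0.04·T) = 99.44 μm/a
  sum: 30.46 + 99.44 → r_corr = 129.9 μm/a
ISO 9224: D(t) = r_corr · t^b with b = 0.523 (carbon steel, B1)
  D(15) = 129.9 × 15^0.523 = 129.9 × 4.122 = 535.4 μm
  Mass loss = 535.4 μm × 7.85 g/cm³ = 4203 g·m⁻²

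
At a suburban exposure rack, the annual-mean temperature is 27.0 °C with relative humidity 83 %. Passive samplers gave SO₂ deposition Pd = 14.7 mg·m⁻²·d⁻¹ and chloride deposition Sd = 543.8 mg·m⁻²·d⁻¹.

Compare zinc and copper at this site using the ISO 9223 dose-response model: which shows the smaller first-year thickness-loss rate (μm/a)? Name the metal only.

copper

zinc: f(T) = -0.071·(T−10) [T>10 °C] = -1.2070
  SO₂ term: 0.0129·14.7^0.44·exp(0.046·83-1.2070) = 0.573
  Cl⁻ term: 0.0175·543.8^0.57·exp(0.008·83+0.085·27.0) = 12.23
  r_corr = 0.573 + 12.23 = 12.8 μm/a
copper: temperature factor f = -0.080·(17.0) = -1.3600
  Pd branch = 0.0053·Pd^0.26·e^(0.059·RH+f) = 0.3663 μm/a
  Sd branch = 0.01025·Sd^0.27·e^(0.036·RH+0.049·T) = 4.183 μm/a
  sum: 0.3663 + 4.183 → r_corr = 4.55 μm/a
Ordering by μm/a: zinc (12.8) > copper (4.55)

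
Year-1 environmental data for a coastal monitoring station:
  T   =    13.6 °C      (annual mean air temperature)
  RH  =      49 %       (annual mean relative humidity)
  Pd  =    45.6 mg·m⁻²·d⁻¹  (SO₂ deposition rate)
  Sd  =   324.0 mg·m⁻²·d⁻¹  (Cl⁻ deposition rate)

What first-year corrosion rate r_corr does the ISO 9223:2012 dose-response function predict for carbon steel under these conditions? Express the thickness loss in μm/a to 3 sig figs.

carbon steel: temperature factor f = -0.054·(3.6) = -0.1944
  Pd branch = 1.77·Pd^0.52·e^(0.02·RH+f) = 28.3 μm/a
  Cl⁻ term: 0.102·324.0^0.62·exp(0.033·49+0.04·13.6) = 31.89
  r_corr = 28.3 + 31.89 = 60.19 μm/a

r_corr = 60.2 μm/a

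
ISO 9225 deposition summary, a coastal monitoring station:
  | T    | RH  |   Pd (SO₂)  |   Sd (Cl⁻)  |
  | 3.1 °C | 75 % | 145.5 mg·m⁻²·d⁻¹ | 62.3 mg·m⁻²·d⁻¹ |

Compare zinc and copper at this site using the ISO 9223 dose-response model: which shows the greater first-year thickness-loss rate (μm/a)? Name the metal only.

zinc

zinc: temperature factor f = +0.038·(-6.9) = -0.2622
  SO₂ term: 0.0129·145.5^0.44·exp(0.046·75-0.2622) = 2.797
  Sd branch = 0.0175·Sd^0.57·e^(0.008·RH+0.085·T) = 0.4374 μm/a
  sum: 2.797 + 0.4374 → r_corr = 3.234 μm/a
copper: temperature factor f = +0.126·(-6.9) = -0.8694
  Pd branch = 0.0053·Pd^0.26·e^(0.059·RH+f) = 0.6773 μm/a
  Sd branch = 0.01025·Sd^0.27·e^(0.036·RH+0.049·T) = 0.5418 μm/a
  r_corr = 0.6773 + 0.5418 = 1.219 μm/a
Ordering by μm/a: zinc (3.23) > copper (1.22)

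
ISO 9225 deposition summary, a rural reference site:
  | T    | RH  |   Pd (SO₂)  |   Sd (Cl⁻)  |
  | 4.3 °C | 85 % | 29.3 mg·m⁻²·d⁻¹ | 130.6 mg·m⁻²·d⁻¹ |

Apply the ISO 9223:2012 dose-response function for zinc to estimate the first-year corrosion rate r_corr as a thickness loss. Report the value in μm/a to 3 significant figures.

r_corr = 3.09 μm/a

zinc: T≤10 °C ⇒ hinge +0.038·(4.3−10) = -0.2166
  Pd branch = 0.0129·Pd^0.44·e^(0.046·RH+f) = 2.291 μm/a
  Sd branch = 0.0175·Sd^0.57·e^(0.008·RH+0.085·T) = 0.8002 μm/a
  sum: 2.291 + 0.8002 → r_corr = 3.091 μm/a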